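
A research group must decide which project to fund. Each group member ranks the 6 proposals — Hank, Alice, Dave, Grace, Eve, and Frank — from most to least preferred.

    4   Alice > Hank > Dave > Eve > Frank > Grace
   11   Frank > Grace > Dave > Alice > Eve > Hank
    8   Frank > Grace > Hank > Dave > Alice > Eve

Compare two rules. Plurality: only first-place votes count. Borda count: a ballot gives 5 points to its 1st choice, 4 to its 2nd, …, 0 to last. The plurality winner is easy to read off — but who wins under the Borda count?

Frank

Plurality first-place counts: Hank 0, Alice 4, Dave 0, Grace 0, Eve 0, Frank 19 → Frank.
Borda totals: Hank 40, Alice 50, Dave 61, Grace 76, Eve 19, Frank 99 → Frank.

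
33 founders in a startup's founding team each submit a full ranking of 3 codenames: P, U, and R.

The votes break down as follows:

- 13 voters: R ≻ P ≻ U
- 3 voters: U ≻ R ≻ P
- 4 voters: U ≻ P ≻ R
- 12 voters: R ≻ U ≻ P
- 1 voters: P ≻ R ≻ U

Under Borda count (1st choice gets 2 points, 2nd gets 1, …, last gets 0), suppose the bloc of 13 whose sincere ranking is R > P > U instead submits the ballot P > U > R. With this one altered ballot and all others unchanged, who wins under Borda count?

U

Borda totals with the altered ballot: P 32, U 39, R 28.
The switch changes the winner from R to U.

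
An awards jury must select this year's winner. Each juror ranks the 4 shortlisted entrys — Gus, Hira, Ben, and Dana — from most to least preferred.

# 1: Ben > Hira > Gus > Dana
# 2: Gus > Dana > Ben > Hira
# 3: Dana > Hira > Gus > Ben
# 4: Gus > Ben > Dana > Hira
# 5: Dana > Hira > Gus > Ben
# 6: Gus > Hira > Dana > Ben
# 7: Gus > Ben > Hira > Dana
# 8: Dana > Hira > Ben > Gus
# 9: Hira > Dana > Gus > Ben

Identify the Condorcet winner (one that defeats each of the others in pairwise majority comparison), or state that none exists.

Head-to-head results (9 voters total):
Gus vs Hira: Hira wins 5–4.
Gus vs Ben: Gus wins 7–2.
Gus vs Dana: Gus wins 5–4.
Hira vs Ben: Hira wins 5–4.
Hira vs Dana: Dana wins 5–4.
Ben vs Dana: Dana wins 6–3.
No candidate beats all others: Gus beats Dana beats Hira beats Gus, a majority cycle.

None — there is no Condorcet winner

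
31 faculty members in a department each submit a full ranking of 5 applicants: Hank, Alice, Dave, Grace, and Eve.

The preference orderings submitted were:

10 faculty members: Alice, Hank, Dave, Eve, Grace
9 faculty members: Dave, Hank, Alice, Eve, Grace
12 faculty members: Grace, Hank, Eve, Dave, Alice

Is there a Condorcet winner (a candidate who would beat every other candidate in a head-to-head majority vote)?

Yes

Head-to-head results (31 voters total):
Hank vs Alice: Hank wins 21–10.
Hank vs Dave: Hank wins 22–9.
Hank vs Grace: Hank wins 19–12.
Hank vs Eve: Hank wins 31–0.
Alice vs Dave: Dave wins 21–10.
Alice vs Grace: Alice wins 19–12.
Alice vs Eve: Alice wins 19–12.
Dave vs Grace: Dave wins 19–12.
Dave vs Eve: Dave wins 19–12.
Grace vs Eve: Eve wins 19–12.
Hank beats each rival — Alice (21–10), Dave (22–9), Grace (19–12), Eve (31–0) — so Hank is the Condorcet winner.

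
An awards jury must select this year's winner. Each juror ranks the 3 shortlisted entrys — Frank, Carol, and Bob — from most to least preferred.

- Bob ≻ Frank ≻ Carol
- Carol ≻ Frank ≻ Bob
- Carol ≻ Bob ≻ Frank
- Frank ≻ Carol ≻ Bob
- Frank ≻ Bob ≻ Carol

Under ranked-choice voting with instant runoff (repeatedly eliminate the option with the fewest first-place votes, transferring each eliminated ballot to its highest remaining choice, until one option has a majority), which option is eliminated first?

Bob

Round 1: Frank 2, Carol 2, Bob 1. Bob has the fewest and is eliminated.
Round 2: Frank 3, Carol 2. Frank has a majority.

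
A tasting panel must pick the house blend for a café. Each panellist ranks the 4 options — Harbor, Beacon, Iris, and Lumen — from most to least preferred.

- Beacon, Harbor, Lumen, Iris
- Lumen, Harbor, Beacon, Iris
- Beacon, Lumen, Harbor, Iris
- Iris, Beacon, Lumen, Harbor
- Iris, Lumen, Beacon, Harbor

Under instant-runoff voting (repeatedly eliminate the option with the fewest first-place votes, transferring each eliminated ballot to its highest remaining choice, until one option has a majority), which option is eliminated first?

Harbor

Round 1: Beacon 2, Iris 2, Lumen 1, Harbor 0. Harbor has the fewest and is eliminated.
Round 2: Beacon 2, Iris 2, Lumen 1. Lumen has the fewest and is eliminated.
Round 3: Beacon 3, Iris 2. Beacon has a majority.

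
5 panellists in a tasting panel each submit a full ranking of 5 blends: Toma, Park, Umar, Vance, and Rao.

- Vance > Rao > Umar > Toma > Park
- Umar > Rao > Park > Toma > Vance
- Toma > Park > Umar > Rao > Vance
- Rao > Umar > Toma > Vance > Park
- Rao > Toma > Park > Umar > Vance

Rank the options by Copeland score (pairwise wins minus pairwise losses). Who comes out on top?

Pairwise results:
  Toma vs Park: Toma wins 4–1.
  Toma vs Umar: Umar wins 3–2.
  Toma vs Vance: Toma wins 4–1.
  Toma vs Rao: Rao wins 4–1.
  Park vs Umar: Umar wins 3–2.
  Park vs Vance: Park wins 3–2.
  Park vs Rao: Rao wins 4–1.
  Umar vs Vance: Umar wins 4–1.
  Umar vs Rao: Rao wins 3–2.
  Vance vs Rao: Rao wins 4–1.
Copeland scores (wins − losses):
  Toma: 2 − 2 = 0
  Park: 1 − 3 = -2
  Umar: 3 − 1 = 2
  Vance: 0 − 4 = -4
  Rao: 4 − 0 = 4
Rao has the best Copeland score.

Rao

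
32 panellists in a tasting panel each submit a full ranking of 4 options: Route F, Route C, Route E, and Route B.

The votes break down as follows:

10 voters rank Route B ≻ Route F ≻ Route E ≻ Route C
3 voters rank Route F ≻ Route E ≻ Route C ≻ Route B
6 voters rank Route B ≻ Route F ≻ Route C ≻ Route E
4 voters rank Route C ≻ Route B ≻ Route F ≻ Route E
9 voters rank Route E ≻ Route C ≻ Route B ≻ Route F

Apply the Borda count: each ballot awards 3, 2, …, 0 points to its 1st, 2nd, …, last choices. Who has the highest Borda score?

Borda scores:
  Route F: 10·2 + 3·3 + 6·2 + 4·1 + 9·0 = 45
  Route C: 10·0 + 3·1 + 6·1 + 4·3 + 9·2 = 39
  Route E: 10·1 + 3·2 + 6·0 + 4·0 + 9·3 = 43
  Route B: 10·3 + 3·0 + 6·3 + 4·2 + 9·1 = 65
Route B has the highest total.

Route B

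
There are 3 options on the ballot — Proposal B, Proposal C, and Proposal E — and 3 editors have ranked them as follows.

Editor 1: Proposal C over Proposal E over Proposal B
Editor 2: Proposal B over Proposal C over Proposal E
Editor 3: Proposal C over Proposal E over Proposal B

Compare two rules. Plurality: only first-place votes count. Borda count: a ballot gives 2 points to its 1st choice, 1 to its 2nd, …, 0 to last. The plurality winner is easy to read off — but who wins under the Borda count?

Proposal C

Plurality first-place counts: Proposal B 1, Proposal C 2, Proposal E 0 → Proposal C.
Borda totals: Proposal B 2, Proposal C 5, Proposal E 2 → Proposal C.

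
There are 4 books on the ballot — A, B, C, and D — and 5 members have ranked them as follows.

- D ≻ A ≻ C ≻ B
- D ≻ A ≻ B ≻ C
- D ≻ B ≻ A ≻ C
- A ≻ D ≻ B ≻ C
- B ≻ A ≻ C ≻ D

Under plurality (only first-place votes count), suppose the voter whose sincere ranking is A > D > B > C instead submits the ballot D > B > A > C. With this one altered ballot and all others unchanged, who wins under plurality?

First-place totals with the altered ballot: A 0, B 1, C 0, D 4.
The winner is unchanged: still D.

D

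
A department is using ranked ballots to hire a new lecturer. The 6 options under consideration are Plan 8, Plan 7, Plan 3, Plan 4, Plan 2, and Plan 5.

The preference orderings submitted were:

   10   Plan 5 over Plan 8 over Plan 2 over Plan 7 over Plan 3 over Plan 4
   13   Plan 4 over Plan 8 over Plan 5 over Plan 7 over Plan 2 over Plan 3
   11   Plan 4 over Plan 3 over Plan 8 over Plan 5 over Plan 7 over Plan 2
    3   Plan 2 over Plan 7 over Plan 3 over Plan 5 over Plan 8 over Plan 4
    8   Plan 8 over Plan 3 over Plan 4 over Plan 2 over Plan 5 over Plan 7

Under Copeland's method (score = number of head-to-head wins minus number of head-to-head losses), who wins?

Plan 4

Pairwise results:
  Plan 8 vs Plan 7: Plan 8 wins 42–3.
  Plan 8 vs Plan 3: Plan 8 wins 31–14.
  Plan 8 vs Plan 4: Plan 4 wins 24–21.
  Plan 8 vs Plan 2: Plan 8 wins 42–3.
  Plan 8 vs Plan 5: Plan 8 wins 32–13.
  Plan 7 vs Plan 3: Plan 7 wins 26–19.
  Plan 7 vs Plan 4: Plan 4 wins 32–13.
  Plan 7 vs Plan 2: Plan 7 wins 24–21.
  Plan 7 vs Plan 5: Plan 5 wins 42–3.
  Plan 3 vs Plan 4: Plan 4 wins 24–21.
  Plan 3 vs Plan 2: Plan 2 wins 26–19.
  Plan 3 vs Plan 5: Plan 5 wins 23–22.
  Plan 4 vs Plan 2: Plan 4 wins 32–13.
  Plan 4 vs Plan 5: Plan 4 wins 32–13.
  Plan 2 vs Plan 5: Plan 5 wins 34–11.
Copeland scores (wins − losses):
  Plan 8: 4 − 1 = 3
  Plan 7: 2 − 3 = -1
  Plan 3: 0 − 5 = -5
  Plan 4: 5 − 0 = 5
  Plan 2: 1 − 4 = -3
  Plan 5: 3 − 2 = 1
Plan 4 has the best Copeland score.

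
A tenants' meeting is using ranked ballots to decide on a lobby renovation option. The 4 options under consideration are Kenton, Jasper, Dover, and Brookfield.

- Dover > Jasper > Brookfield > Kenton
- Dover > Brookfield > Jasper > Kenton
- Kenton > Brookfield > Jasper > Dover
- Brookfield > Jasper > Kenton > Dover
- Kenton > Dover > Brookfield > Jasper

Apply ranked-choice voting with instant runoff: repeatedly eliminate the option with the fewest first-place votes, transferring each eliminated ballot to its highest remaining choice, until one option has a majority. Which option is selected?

Kenton

Round 1: Kenton 2, Dover 2, Brookfield 1, Jasper 0. Jasper has the fewest and is eliminated.
Round 2: Kenton 2, Dover 2, Brookfield 1. Brookfield has the fewest and is eliminated.
Round 3: Kenton 3, Dover 2. Kenton has a majority.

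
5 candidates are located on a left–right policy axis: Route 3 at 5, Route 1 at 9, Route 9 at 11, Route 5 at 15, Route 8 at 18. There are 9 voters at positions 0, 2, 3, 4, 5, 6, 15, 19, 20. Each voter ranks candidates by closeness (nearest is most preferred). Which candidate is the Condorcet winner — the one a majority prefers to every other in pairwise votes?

With single-peaked preferences on a line, the Condorcet winner is the candidate closest to the median voter.
The median voter (position 5) is closest to Route 3 at 5.
Check: Route 3 vs Route 8 — voters closer to Route 3: 6 of 9.

Route 3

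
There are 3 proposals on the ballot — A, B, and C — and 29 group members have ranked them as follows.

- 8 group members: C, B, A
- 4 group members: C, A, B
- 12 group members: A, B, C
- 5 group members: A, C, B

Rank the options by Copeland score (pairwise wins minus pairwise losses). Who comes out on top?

Pairwise results:
  A vs B: A wins 21–8.
  A vs C: A wins 17–12.
  B vs C: C wins 17–12.
Copeland scores (wins − losses):
  A: 2 − 0 = 2
  B: 0 − 2 = -2
  C: 1 − 1 = 0
A has the best Copeland score.

A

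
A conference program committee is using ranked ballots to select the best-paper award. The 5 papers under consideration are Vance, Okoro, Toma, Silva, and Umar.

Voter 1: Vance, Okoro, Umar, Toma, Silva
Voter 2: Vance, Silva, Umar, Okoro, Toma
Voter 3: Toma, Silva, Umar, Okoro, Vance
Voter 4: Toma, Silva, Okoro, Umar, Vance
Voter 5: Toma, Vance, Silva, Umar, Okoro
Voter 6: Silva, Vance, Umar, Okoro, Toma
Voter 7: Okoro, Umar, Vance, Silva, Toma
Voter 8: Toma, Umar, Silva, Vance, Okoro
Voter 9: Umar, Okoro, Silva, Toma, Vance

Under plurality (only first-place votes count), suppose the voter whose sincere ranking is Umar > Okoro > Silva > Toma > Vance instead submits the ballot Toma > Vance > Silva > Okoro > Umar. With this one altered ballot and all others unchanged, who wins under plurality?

First-place totals with the altered ballot: Vance 2, Okoro 1, Toma 5, Silva 1, Umar 0.
The winner is unchanged: still Toma.

Toma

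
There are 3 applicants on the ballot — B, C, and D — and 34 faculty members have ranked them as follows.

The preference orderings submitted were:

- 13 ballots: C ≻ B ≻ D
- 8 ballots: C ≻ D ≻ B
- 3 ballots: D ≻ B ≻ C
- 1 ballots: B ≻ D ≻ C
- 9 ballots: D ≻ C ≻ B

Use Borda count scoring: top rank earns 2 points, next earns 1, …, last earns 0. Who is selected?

C

Borda scores:
  B: 13·1 + 8·0 + 3·1 + 2 + 9·0 = 18
  C: 13·2 + 8·2 + 3·0 + 0 + 9·1 = 51
  D: 13·0 + 8·1 + 3·2 + 1 + 9·2 = 33
C has the highest total.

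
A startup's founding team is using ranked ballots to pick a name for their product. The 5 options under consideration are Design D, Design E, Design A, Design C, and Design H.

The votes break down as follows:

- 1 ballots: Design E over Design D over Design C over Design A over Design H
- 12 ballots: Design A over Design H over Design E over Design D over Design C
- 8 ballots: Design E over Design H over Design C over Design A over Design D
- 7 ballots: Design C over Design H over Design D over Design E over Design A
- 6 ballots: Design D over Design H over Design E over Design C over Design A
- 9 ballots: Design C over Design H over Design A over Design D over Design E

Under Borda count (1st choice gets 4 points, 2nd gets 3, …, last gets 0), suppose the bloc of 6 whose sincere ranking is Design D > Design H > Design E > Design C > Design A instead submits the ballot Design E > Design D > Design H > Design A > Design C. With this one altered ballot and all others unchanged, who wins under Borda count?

Design H

Borda totals with the altered ballot: Design D 56, Design E 91, Design A 81, Design C 82, Design H 120.
The winner is unchanged: still Design H.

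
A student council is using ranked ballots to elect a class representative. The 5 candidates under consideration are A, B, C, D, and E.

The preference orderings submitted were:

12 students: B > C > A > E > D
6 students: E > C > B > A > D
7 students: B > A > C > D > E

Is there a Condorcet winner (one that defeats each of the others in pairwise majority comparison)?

Head-to-head results (25 voters total):
A vs B: B wins 25–0.
A vs C: C wins 18–7.
A vs D: A wins 25–0.
A vs E: A wins 19–6.
B vs C: B wins 19–6.
B vs D: B wins 25–0.
B vs E: B wins 19–6.
C vs D: C wins 25–0.
C vs E: C wins 19–6.
D vs E: E wins 18–7.
B beats each rival — A (25–0), C (19–6), D (25–0), E (19–6) — so B is the Condorcet winner.

Yes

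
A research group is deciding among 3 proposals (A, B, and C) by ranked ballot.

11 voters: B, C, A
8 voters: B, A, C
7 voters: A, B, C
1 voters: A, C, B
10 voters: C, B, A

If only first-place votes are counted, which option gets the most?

First-place vote totals:
  A: 8
  B: 19
  C: 10
B has the most first-place votes.

B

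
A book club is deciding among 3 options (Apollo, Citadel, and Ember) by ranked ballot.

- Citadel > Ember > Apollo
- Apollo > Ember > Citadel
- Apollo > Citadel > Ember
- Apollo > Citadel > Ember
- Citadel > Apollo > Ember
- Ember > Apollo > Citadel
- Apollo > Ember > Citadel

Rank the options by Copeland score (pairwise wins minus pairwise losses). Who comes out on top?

Pairwise results:
  Apollo vs Citadel: Apollo wins 5–2.
  Apollo vs Ember: Apollo wins 5–2.
  Citadel vs Ember: Citadel wins 4–3.
Copeland scores (wins − losses):
  Apollo: 2 − 0 = 2
  Citadel: 1 − 1 = 0
  Ember: 0 − 2 = -2
Apollo has the best Copeland score.

Apollo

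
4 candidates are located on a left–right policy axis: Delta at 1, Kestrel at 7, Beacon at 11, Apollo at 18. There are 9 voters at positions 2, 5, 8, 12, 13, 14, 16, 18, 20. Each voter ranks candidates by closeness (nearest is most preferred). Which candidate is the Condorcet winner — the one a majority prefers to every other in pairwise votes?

With single-peaked preferences on a line, the Condorcet winner is the candidate closest to the median voter.
The median voter (position 13) is closest to Beacon at 11.
Check: Beacon vs Apollo — voters closer to Beacon: 6 of 9.

Beacon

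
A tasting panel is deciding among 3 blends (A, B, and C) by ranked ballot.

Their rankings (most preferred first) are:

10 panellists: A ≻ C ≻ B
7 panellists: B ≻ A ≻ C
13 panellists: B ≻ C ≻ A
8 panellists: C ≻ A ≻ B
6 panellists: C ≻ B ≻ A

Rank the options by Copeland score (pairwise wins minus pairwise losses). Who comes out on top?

C

Pairwise results:
  A vs B: B wins 26–18.
  A vs C: C wins 27–17.
  B vs C: C wins 24–20.
Copeland scores (wins − losses):
  A: 0 − 2 = -2
  B: 1 − 1 = 0
  C: 2 − 0 = 2
C has the best Copeland score.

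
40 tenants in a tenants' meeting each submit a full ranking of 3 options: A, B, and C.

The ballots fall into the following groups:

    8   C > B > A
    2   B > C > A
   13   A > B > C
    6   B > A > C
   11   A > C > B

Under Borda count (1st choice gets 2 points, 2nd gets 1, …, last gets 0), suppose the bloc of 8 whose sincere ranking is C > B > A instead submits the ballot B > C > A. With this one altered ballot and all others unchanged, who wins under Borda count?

Borda totals with the altered ballot: A 54, B 45, C 21.
The winner is unchanged: still A.

A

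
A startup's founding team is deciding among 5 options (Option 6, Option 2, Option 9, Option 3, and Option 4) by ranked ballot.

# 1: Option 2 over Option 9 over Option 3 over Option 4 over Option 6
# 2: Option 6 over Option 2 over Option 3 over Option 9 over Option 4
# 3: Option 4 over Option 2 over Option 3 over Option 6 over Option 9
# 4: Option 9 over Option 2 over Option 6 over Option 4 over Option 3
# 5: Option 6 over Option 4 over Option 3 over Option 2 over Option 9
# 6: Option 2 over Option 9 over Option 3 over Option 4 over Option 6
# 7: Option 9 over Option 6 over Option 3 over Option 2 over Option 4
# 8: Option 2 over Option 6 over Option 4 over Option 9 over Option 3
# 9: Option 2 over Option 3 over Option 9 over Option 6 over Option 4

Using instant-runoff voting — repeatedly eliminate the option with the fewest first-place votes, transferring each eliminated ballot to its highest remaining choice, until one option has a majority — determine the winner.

Option 2

Round 1: Option 2 4, Option 6 2, Option 9 2, Option 4 1, Option 3 0. Option 3 has the fewest and is eliminated.
Round 2: Option 2 4, Option 6 2, Option 9 2, Option 4 1. Option 4 has the fewest and is eliminated.
Round 3: Option 2 5, Option 6 2, Option 9 2. Option 2 has a majority.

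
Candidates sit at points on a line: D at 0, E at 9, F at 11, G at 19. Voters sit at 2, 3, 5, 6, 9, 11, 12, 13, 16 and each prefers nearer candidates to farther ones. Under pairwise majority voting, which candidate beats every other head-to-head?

E

With single-peaked preferences on a line, the Condorcet winner is the candidate closest to the median voter.
The median voter (position 9) is closest to E at 9.
Check: E vs F — voters closer to E: 5 of 9.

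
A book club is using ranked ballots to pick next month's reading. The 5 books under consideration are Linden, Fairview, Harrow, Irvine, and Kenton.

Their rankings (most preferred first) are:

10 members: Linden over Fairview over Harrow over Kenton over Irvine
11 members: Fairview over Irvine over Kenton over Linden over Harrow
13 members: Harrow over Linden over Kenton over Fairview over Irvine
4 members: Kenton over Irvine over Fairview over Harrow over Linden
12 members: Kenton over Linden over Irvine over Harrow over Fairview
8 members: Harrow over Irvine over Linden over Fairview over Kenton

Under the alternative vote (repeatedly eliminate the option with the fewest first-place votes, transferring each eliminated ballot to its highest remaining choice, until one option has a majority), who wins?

Round 1: Harrow 21, Kenton 16, Fairview 11, Linden 10, Irvine 0. Irvine has the fewest and is eliminated.
Round 2: Harrow 21, Kenton 16, Fairview 11, Linden 10. Linden has the fewest and is eliminated.
Round 3: Fairview 21, Harrow 21, Kenton 16. Kenton has the fewest and is eliminated.
Round 4: Harrow 33, Fairview 25. Harrow has a majority.

Harrow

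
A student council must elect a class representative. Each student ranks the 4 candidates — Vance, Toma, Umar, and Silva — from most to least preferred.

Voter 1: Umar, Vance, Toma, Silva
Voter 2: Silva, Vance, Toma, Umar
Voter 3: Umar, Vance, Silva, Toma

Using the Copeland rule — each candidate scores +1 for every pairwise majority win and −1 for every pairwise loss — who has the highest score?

Umar

Pairwise results:
  Vance vs Toma: Vance wins 3–0.
  Vance vs Umar: Umar wins 2–1.
  Vance vs Silva: Vance wins 2–1.
  Toma vs Umar: Umar wins 2–1.
  Toma vs Silva: Silva wins 2–1.
  Umar vs Silva: Umar wins 2–1.
Copeland scores (wins − losses):
  Vance: 2 − 1 = 1
  Toma: 0 − 3 = -3
  Umar: 3 − 0 = 3
  Silva: 1 − 2 = -1
Umar has the best Copeland score.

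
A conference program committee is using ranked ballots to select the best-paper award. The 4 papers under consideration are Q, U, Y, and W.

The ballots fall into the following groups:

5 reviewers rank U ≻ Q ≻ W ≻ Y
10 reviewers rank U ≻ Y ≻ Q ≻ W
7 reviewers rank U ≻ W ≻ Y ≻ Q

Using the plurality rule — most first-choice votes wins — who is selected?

U

First-place vote totals:
  Q: 0
  U: 22
  Y: 0
  W: 0
U has the most first-place votes.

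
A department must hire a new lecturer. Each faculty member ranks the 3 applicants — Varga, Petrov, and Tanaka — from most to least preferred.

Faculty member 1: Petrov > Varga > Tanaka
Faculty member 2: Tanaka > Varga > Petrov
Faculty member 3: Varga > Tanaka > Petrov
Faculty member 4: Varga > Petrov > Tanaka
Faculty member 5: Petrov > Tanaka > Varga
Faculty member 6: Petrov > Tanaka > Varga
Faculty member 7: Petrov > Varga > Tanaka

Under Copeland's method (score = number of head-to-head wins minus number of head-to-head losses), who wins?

Pairwise results:
  Varga vs Petrov: Petrov wins 4–3.
  Varga vs Tanaka: Varga wins 4–3.
  Petrov vs Tanaka: Petrov wins 5–2.
Copeland scores (wins − losses):
  Varga: 1 − 1 = 0
  Petrov: 2 − 0 = 2
  Tanaka: 0 − 2 = -2
Petrov has the best Copeland score.

Petrov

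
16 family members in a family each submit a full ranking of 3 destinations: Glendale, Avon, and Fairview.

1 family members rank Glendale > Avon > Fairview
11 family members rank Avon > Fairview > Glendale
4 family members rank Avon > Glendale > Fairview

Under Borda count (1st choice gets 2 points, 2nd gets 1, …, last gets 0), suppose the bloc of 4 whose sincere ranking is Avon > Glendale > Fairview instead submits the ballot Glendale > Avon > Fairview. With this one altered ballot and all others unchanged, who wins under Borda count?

Avon

Borda totals with the altered ballot: Glendale 10, Avon 27, Fairview 11.
The winner is unchanged: still Avon.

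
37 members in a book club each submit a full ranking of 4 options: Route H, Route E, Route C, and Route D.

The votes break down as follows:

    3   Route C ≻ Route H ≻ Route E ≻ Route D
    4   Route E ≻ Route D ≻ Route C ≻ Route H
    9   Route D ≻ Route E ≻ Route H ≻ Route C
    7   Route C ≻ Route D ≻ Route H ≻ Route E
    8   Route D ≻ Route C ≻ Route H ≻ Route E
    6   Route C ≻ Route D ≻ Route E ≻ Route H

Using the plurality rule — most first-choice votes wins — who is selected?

Route D

First-place vote totals:
  Route H: 0
  Route E: 4
  Route C: 16
  Route D: 17
Route D has the most first-place votes.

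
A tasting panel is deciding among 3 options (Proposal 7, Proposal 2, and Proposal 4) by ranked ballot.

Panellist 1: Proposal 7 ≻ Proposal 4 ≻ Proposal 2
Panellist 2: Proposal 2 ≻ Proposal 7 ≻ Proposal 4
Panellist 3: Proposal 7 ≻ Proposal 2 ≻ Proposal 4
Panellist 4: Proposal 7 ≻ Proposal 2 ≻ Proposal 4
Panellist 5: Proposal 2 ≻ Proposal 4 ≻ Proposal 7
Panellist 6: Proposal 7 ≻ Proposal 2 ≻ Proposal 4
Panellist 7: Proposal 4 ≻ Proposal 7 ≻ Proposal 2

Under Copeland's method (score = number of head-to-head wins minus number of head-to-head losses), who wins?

Proposal 7

Pairwise results:
  Proposal 7 vs Proposal 2: Proposal 7 wins 5–2.
  Proposal 7 vs Proposal 4: Proposal 7 wins 5–2.
  Proposal 2 vs Proposal 4: Proposal 2 wins 5–2.
Copeland scores (wins − losses):
  Proposal 7: 2 − 0 = 2
  Proposal 2: 1 − 1 = 0
  Proposal 4: 0 − 2 = -2
Proposal 7 has the best Copeland score.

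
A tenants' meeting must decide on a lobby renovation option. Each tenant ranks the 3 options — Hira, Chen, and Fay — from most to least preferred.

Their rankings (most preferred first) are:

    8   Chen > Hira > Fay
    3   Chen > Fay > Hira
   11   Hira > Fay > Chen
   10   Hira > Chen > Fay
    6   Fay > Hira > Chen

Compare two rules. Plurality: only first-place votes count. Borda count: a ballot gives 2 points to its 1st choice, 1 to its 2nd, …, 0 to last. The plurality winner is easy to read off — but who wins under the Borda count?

Plurality first-place counts: Hira 21, Chen 11, Fay 6 → Hira.
Borda totals: Hira 56, Chen 32, Fay 26 → Hira.

Hira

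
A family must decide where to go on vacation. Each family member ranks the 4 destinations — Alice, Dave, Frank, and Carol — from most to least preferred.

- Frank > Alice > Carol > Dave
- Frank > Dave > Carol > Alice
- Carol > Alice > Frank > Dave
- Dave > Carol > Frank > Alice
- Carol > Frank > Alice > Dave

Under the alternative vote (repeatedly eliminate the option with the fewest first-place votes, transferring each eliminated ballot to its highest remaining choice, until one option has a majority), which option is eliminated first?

Alice

Round 1: Frank 2, Carol 2, Dave 1, Alice 0. Alice has the fewest and is eliminated.
Round 2: Frank 2, Carol 2, Dave 1. Dave has the fewest and is eliminated.
Round 3: Carol 3, Frank 2. Carol has a majority.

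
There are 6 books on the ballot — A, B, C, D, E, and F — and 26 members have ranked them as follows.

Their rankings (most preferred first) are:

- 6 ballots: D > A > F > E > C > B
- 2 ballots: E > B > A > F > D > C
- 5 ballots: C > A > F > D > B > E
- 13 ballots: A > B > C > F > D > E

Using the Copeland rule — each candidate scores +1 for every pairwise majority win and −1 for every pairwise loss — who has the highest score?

Pairwise results:
  A vs B: A wins 24–2.
  A vs C: A wins 21–5.
  A vs D: A wins 20–6.
  A vs E: A wins 24–2.
  A vs F: A wins 26–0.
  B vs C: B wins 15–11.
  B vs D: B wins 15–11.
  B vs E: B wins 18–8.
  B vs F: B wins 15–11.
  C vs D: C wins 18–8.
  C vs E: C wins 18–8.
  C vs F: C wins 18–8.
  D vs E: D wins 24–2.
  D vs F: F wins 20–6.
  E vs F: F wins 24–2.
Copeland scores (wins − losses):
  A: 5 − 0 = 5
  B: 4 − 1 = 3
  C: 3 − 2 = 1
  D: 1 − 4 = -3
  E: 0 − 5 = -5
  F: 2 − 3 = -1
A has the best Copeland score.

A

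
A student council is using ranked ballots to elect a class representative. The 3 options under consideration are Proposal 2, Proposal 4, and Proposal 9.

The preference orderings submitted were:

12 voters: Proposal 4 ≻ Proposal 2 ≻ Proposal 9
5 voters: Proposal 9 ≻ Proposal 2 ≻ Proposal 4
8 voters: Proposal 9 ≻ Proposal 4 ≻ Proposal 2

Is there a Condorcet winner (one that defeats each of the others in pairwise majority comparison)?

Yes

Head-to-head results (25 voters total):
Proposal 2 vs Proposal 4: Proposal 4 wins 20–5.
Proposal 2 vs Proposal 9: Proposal 9 wins 13–12.
Proposal 4 vs Proposal 9: Proposal 9 wins 13–12.
Proposal 9 beats each rival — Proposal 2 (13–12), Proposal 4 (13–12) — so Proposal 9 is the Condorcet winner.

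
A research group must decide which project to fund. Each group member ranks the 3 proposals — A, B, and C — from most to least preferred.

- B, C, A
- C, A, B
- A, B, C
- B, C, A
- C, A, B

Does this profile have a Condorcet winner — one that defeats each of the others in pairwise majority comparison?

No

Head-to-head results (5 voters total):
A vs B: A wins 3–2.
A vs C: C wins 4–1.
B vs C: B wins 3–2.
No candidate beats all others: A beats B beats C beats A, a majority cycle.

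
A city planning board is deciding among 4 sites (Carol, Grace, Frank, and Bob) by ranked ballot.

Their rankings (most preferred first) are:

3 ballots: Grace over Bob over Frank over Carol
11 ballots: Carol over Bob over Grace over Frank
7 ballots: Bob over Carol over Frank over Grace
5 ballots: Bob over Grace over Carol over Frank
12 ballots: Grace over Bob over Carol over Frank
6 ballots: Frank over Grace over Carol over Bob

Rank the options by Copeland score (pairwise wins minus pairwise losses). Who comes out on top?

Pairwise results:
  Carol vs Grace: Grace wins 26–18.
  Carol vs Frank: Carol wins 35–9.
  Carol vs Bob: Bob wins 27–17.
  Grace vs Frank: Grace wins 31–13.
  Grace vs Bob: Bob wins 23–21.
  Frank vs Bob: Bob wins 38–6.
Copeland scores (wins − losses):
  Carol: 1 − 2 = -1
  Grace: 2 − 1 = 1
  Frank: 0 − 3 = -3
  Bob: 3 − 0 = 3
Bob has the best Copeland score.

Bob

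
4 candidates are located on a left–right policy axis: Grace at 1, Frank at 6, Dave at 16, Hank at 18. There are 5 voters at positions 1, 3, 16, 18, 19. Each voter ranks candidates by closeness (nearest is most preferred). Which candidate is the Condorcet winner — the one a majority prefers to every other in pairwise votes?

Dave

With single-peaked preferences on a line, the Condorcet winner is the candidate closest to the median voter.
The median voter (position 16) is closest to Dave at 16.
Check: Dave vs Grace — voters closer to Dave: 3 of 5.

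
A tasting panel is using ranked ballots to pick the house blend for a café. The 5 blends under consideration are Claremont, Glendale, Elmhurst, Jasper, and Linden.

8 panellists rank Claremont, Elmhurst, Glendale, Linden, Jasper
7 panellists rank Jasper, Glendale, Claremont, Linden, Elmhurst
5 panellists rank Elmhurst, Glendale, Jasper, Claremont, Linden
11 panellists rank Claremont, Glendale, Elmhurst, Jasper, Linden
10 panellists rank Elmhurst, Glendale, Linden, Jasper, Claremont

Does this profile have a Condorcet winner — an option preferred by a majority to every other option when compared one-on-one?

Head-to-head results (41 voters total):
Claremont vs Glendale: Glendale wins 22–19.
Claremont vs Elmhurst: Claremont wins 26–15.
Claremont vs Jasper: Jasper wins 22–19.
Claremont vs Linden: Claremont wins 31–10.
Glendale vs Elmhurst: Elmhurst wins 23–18.
Glendale vs Jasper: Glendale wins 34–7.
Glendale vs Linden: Glendale wins 41–0.
Elmhurst vs Jasper: Elmhurst wins 34–7.
Elmhurst vs Linden: Elmhurst wins 34–7.
Jasper vs Linden: Jasper wins 23–18.
No candidate beats all others: Claremont beats Elmhurst beats Glendale beats Claremont, a majority cycle.

No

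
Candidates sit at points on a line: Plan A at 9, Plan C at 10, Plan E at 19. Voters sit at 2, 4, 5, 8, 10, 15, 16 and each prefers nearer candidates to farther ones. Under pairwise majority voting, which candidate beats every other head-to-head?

Plan A

With single-peaked preferences on a line, the Condorcet winner is the candidate closest to the median voter.
The median voter (position 8) is closest to Plan A at 9.
Check: Plan A vs Plan C — voters closer to Plan A: 4 of 7.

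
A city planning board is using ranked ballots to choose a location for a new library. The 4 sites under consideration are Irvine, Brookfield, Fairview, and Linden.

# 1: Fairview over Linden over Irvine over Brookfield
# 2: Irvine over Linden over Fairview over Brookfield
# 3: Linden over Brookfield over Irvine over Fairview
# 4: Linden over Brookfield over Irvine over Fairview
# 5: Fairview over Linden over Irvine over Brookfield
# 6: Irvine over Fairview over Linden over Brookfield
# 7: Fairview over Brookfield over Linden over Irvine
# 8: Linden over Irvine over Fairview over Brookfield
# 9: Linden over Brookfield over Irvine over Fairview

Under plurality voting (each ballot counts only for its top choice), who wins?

Linden

First-place vote totals:
  Irvine: 2
  Brookfield: 0
  Fairview: 3
  Linden: 4
Linden has the most first-place votes.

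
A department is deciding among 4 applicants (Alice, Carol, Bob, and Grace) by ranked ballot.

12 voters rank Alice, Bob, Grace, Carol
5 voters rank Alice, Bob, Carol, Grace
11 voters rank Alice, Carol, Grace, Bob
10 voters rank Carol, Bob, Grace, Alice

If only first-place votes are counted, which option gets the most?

First-place vote totals:
  Alice: 28
  Carol: 10
  Bob: 0
  Grace: 0
Alice has the most first-place votes.

Alice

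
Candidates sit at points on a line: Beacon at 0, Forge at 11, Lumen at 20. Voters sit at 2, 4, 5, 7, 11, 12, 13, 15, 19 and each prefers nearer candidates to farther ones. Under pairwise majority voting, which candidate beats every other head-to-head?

Forge

With single-peaked preferences on a line, the Condorcet winner is the candidate closest to the median voter.
The median voter (position 11) is closest to Forge at 11.
Check: Forge vs Beacon — voters closer to Forge: 6 of 9.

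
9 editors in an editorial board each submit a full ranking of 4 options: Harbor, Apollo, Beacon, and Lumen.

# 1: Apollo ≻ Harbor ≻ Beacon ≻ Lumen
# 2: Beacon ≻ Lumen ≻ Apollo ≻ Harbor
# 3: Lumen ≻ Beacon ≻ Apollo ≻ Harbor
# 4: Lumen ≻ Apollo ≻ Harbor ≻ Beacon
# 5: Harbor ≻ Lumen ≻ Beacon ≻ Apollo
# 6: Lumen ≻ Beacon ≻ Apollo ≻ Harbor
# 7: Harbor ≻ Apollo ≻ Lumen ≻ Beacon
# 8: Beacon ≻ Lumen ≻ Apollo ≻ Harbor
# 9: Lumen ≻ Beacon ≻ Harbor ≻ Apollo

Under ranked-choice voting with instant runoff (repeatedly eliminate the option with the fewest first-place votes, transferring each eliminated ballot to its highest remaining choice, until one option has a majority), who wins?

Round 1: Lumen 4, Harbor 2, Beacon 2, Apollo 1. Apollo has the fewest and is eliminated.
Round 2: Lumen 4, Harbor 3, Beacon 2. Beacon has the fewest and is eliminated.
Round 3: Lumen 6, Harbor 3. Lumen has a majority.

Lumen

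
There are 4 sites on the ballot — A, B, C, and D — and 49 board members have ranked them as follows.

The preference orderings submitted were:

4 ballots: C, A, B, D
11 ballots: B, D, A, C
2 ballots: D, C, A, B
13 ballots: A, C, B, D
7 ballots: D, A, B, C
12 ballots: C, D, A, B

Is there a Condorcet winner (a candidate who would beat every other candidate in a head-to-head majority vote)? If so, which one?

No Condorcet winner

Head-to-head results (49 voters total):
A vs B: A wins 38–11.
A vs C: A wins 31–18.
A vs D: D wins 32–17.
B vs C: C wins 31–18.
B vs D: B wins 28–21.
C vs D: C wins 29–20.
No candidate beats all others: A beats B beats D beats A, a majority cycle.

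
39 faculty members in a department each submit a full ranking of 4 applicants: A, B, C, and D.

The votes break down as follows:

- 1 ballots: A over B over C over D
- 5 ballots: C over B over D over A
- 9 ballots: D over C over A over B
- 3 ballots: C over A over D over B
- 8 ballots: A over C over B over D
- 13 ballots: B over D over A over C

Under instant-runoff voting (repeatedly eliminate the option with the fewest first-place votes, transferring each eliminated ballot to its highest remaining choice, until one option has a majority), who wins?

A

Round 1: B 13, A 9, D 9, C 8. C has the fewest and is eliminated.
Round 2: B 18, A 12, D 9. D has the fewest and is eliminated.
Round 3: A 21, B 18. A has a majority.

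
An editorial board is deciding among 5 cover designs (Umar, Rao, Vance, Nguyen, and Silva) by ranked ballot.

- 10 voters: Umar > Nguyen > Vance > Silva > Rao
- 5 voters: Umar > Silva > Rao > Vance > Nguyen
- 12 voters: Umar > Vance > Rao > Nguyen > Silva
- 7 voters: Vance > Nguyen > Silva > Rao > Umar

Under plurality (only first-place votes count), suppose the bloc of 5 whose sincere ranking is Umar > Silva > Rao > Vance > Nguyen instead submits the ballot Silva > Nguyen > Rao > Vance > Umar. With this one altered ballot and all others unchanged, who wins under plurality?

Umar

First-place totals with the altered ballot: Umar 22, Rao 0, Vance 7, Nguyen 0, Silva 5.
The winner is unchanged: still Umar.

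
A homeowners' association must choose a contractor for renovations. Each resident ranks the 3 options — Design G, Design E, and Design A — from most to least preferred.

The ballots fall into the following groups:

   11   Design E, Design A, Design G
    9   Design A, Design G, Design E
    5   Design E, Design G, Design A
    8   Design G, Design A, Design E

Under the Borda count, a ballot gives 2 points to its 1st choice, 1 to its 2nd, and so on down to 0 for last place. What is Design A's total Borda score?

37

Borda scores:
  Design G: 11·0 + 9·1 + 5·1 + 8·2 = 30
  Design E: 11·2 + 9·0 + 5·2 + 8·0 = 32
  Design A: 11·1 + 9·2 + 5·0 + 8·1 = 37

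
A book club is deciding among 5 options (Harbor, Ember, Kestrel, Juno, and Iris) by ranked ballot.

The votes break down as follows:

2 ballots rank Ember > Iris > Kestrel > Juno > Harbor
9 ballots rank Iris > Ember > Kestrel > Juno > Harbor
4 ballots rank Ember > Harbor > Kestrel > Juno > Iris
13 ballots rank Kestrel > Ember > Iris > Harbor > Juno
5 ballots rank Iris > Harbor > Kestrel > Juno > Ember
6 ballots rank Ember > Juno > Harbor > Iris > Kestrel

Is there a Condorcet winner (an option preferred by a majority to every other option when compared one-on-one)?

Yes

Head-to-head results (39 voters total):
Harbor vs Ember: Ember wins 34–5.
Harbor vs Kestrel: Kestrel wins 24–15.
Harbor vs Juno: Harbor wins 22–17.
Harbor vs Iris: Iris wins 29–10.
Ember vs Kestrel: Ember wins 21–18.
Ember vs Juno: Ember wins 34–5.
Ember vs Iris: Ember wins 25–14.
Kestrel vs Juno: Kestrel wins 33–6.
Kestrel vs Iris: Iris wins 22–17.
Juno vs Iris: Iris wins 29–10.
Ember beats each rival — Harbor (34–5), Kestrel (21–18), Juno (34–5), Iris (25–14) — so Ember is the Condorcet winner.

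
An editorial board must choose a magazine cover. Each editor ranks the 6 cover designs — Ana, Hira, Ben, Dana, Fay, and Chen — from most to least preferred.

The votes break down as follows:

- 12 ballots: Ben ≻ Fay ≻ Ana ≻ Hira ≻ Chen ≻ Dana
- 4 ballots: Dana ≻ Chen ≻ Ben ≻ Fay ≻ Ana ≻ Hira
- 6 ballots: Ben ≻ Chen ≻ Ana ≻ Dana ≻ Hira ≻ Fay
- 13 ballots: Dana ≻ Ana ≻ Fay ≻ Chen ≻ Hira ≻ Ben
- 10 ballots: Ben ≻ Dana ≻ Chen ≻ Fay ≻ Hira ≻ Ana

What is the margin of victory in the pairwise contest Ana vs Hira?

Ballots ranking Ana above Hira: 12+4+6+13 = 35.
Ballots ranking Hira above Ana: 10.
Ana wins 35–10, a margin of 25.

25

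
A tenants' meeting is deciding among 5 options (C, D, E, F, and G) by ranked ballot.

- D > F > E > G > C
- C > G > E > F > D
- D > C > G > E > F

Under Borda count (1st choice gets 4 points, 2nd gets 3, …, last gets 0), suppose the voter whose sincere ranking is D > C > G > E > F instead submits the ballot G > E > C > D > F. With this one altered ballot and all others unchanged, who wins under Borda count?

Borda totals with the altered ballot: C 6, D 5, E 7, F 4, G 8.
The switch changes the winner from D to G.

G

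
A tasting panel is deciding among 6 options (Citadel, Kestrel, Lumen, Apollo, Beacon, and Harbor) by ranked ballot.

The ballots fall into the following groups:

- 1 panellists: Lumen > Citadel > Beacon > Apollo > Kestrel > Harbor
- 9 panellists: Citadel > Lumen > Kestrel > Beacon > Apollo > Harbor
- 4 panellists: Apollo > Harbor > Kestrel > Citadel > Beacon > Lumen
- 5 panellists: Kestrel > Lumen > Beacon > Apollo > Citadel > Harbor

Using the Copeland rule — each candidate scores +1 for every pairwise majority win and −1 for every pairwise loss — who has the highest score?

Citadel

Pairwise results:
  Citadel vs Kestrel: Citadel wins 10–9.
  Citadel vs Lumen: Citadel wins 13–6.
  Citadel vs Apollo: Citadel wins 10–9.
  Citadel vs Beacon: Citadel wins 14–5.
  Citadel vs Harbor: Citadel wins 15–4.
  Kestrel vs Lumen: Lumen wins 10–9.
  Kestrel vs Apollo: Kestrel wins 14–5.
  Kestrel vs Beacon: Kestrel wins 18–1.
  Kestrel vs Harbor: Kestrel wins 15–4.
  Lumen vs Apollo: Lumen wins 15–4.
  Lumen vs Beacon: Lumen wins 15–4.
  Lumen vs Harbor: Lumen wins 15–4.
  Apollo vs Beacon: Beacon wins 15–4.
  Apollo vs Harbor: Apollo wins 19–0.
  Beacon vs Harbor: Beacon wins 15–4.
Copeland scores (wins − losses):
  Citadel: 5 − 0 = 5
  Kestrel: 3 − 2 = 1
  Lumen: 4 − 1 = 3
  Apollo: 1 − 4 = -3
  Beacon: 2 − 3 = -1
  Harbor: 0 − 5 = -5
Citadel has the best Copeland score.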